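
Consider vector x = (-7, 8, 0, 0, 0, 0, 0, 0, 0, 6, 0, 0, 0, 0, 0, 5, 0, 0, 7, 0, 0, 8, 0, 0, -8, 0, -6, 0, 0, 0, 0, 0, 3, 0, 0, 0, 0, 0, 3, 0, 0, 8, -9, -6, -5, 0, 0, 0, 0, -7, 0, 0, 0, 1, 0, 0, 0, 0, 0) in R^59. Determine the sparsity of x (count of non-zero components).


Non-zero positions: [0, 1, 9, 15, 18, 21, 24, 26, 32, 38, 41, 42, 43, 44, 49, 53].
Sparsity = 16.

16


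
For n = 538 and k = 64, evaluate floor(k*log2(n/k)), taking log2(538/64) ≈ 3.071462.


log2(n/k) = log2(538/64) ≈ 3.071462.
k*log2(n/k) ≈ 64*3.071462 = 196.573568.
floor(196.573568) = 196.

196


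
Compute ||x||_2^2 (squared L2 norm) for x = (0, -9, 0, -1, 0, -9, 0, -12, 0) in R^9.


Non-zero entries: [(1, -9), (3, -1), (5, -9), (7, -12)]
Squares: [81, 1, 81, 144]
||x||_2^2 = sum = 307.

307


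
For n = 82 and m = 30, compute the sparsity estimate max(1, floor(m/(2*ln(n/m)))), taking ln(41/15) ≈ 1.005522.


n/m = 82/30 = 41/15.
ln(n/m) ≈ 1.005522.
2*ln(n/m) ≈ 2.011044.
m/(2*ln(n/m)) ≈ 30/2.011044 ≈ 14.9176.
floor = 14.
k_max = max(1, 14) = 14.

14


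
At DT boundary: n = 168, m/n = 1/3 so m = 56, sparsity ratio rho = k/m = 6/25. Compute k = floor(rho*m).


m = 1/3*168 = 56.
rho = 6/25.
rho*m = 6/25*56 = 13.44.
k = floor(13.44) = 13.

13


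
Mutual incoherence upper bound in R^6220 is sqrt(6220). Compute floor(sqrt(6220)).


78^2 = 6084 <= 6220 < 6241 = 79^2, so 78 <= sqrt(6220) < 79.
floor(sqrt(6220)) = 78.

78


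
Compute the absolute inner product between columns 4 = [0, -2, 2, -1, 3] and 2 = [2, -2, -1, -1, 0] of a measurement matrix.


Inner product: 0*2 + -2*-2 + 2*-1 + -1*-1 + 3*0
Products: [0, 4, -2, 1, 0]
Sum = 3.
|dot| = 3.

3


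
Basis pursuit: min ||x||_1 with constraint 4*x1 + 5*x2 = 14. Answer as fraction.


Axis intercepts:
  x1 = 7/2, x2 = 0: L1 = 7/2
  x1 = 0, x2 = 14/5: L1 = 14/5
x* = (0, 14/5)
||x*||_1 = 14/5.

14/5


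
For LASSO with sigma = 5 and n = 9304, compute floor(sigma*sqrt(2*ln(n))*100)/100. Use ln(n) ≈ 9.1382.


ln(9304) ≈ 9.1382.
2*ln(n) ≈ 18.2764.
sqrt(2*ln(n)) ≈ sqrt(18.2764) ≈ 4.275091.
lambda ≈ 5*4.275091 = 21.375455.
floor(lambda*100)/100 = 21.37.

21.37


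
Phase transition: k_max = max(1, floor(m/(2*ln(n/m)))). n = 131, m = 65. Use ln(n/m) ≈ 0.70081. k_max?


n/m = 131/65.
ln(n/m) ≈ 0.70081.
2*ln(n/m) ≈ 1.40162.
m/(2*ln(n/m)) ≈ 65/1.40162 ≈ 46.3749.
floor = 46.
k_max = max(1, 46) = 46.

46


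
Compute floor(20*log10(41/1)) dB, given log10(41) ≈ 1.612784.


||x||/||e|| = 41/1 = 41.
log10(41) ≈ 1.612784.
20*log10(||x||/||e||) ≈ 20*1.612784 = 32.25568.
floor(32.25568) = 32.

32


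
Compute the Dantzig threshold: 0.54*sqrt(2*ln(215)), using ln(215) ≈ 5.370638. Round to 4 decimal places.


ln(215) ≈ 5.370638.
2*ln(n) ≈ 10.741276.
sqrt(2*ln(n)) ≈ sqrt(10.741276) ≈ 3.277389.
threshold ≈ 0.54*3.277389 = 1.76979006 ≈ 1.7698.

1.7698


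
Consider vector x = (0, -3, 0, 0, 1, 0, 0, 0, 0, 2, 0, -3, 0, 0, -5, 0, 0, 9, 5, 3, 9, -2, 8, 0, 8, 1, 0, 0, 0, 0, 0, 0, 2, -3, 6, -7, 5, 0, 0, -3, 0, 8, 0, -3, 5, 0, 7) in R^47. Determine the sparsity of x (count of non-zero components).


Non-zero positions: [1, 4, 9, 11, 14, 17, 18, 19, 20, 21, 22, 24, 25, 32, 33, 34, 35, 36, 39, 41, 43, 44, 46].
Sparsity = 23.

23


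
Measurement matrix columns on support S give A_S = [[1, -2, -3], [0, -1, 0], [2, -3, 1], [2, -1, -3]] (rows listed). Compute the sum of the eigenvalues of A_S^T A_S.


Sum of eigenvalues of A_S^T A_S = trace(A_S^T A_S) = sum of squared column norms of A_S.
A_S^T A_S diagonal: [9, 15, 19].
trace = 9 + 15 + 19 = 43.

43


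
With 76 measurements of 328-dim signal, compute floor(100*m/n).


100*m/n = 100*76/328 ≈ 23.1707.
floor = 23.

23


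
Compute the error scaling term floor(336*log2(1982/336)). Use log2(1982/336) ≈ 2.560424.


log2(n/k) = log2(1982/336) ≈ 2.560424.
k*log2(n/k) ≈ 336*2.560424 = 860.302464.
floor(860.302464) = 860.

860


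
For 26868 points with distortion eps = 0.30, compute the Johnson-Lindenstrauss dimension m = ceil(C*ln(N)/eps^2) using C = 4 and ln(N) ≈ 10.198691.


ln(26868) ≈ 10.198691.
eps^2 = 0.30^2 = 0.09.
C*ln(N)/eps^2 ≈ 4*10.198691/0.09 ≈ 453.2752.
m = ceil(453.2752) = 454.

454


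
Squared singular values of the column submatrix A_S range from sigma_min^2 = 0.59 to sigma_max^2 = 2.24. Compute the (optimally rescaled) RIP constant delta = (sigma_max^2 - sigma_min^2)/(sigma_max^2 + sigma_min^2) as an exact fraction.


lambda_max - lambda_min = 2.24 - 0.59 = 1.65.
lambda_max + lambda_min = 2.24 + 0.59 = 2.83.
delta = 1.65/2.83 = 165/283.

165/283


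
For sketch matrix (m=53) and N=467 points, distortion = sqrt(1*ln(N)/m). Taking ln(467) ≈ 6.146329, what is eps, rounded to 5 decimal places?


ln(467) ≈ 6.146329.
1*ln(N)/m ≈ 1*6.146329/53 ≈ 0.11596847.
eps = sqrt(0.11596847) ≈ 0.3405414 ≈ 0.34054.

0.34054


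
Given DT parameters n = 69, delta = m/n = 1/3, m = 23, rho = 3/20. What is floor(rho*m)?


m = 1/3*69 = 23.
rho = 3/20.
rho*m = 3/20*23 = 3.45.
k = floor(3.45) = 3.

3


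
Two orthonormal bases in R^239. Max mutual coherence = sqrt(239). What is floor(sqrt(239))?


15^2 = 225 <= 239 < 256 = 16^2, so 15 <= sqrt(239) < 16.
floor(sqrt(239)) = 15.

15


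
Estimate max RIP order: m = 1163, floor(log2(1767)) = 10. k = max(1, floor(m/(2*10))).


floor(log2(1767)) = 10.
2*10 = 20.
m/(2*floor(log2(n))) = 1163/20 ≈ 58.15.
floor = 58.
k = max(1, 58) = 58.

58


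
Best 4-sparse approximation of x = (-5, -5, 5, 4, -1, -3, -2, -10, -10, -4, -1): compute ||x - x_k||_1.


Sorted |x_i| descending: [10, 10, 5, 5, 5, 4, 4, 3, 2, 1, 1]
Keep top 4: [10, 10, 5, 5]
Tail entries: [5, 4, 4, 3, 2, 1, 1]
L1 error = sum of tail = 20.

20


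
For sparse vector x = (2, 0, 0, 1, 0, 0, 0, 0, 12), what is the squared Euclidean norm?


Non-zero entries: [(0, 2), (3, 1), (8, 12)]
Squares: [4, 1, 144]
||x||_2^2 = sum = 149.

149


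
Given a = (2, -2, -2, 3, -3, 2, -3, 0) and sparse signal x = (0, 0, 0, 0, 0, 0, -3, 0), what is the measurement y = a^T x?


Non-zero terms: ['-3*-3']
Products: [9]
y = sum = 9.

9


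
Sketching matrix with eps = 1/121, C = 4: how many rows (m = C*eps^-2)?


1/eps = 121.
(1/eps)^2 = 14641.
m = 4*14641 = 58564.

58564


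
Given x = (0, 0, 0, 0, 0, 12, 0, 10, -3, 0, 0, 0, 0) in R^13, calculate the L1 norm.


Non-zero entries: [(5, 12), (7, 10), (8, -3)]
Absolute values: [12, 10, 3]
||x||_1 = sum = 25.

25


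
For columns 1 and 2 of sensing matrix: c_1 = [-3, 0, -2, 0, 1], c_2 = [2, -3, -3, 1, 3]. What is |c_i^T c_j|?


Inner product: -3*2 + 0*-3 + -2*-3 + 0*1 + 1*3
Products: [-6, 0, 6, 0, 3]
Sum = 3.
|dot| = 3.

3


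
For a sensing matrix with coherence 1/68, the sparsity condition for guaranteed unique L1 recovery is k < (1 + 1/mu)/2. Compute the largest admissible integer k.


1/mu = 68.
1 + 1/mu = 69.
(1 + 1/mu)/2 = 34.5 is not an integer, so k_max = floor(34.5) = 34.

34


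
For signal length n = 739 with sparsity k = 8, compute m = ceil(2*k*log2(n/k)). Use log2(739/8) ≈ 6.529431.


log2(n/k) = log2(739/8) ≈ 6.529431.
2*k*log2(n/k) ≈ 2*8*6.529431 = 104.470896.
m = ceil(104.470896) = 105.

105


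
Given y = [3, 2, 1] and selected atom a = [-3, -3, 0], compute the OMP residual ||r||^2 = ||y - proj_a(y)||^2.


a^T a = 18.
a^T y = -15.
coeff = -15/18 = -5/6.
||r||^2 = 3/2.

3/2


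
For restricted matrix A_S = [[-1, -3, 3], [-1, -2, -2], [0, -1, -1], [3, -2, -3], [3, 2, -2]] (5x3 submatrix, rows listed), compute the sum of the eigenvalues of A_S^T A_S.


Sum of eigenvalues of A_S^T A_S = trace(A_S^T A_S) = sum of squared column norms of A_S.
A_S^T A_S diagonal: [20, 22, 27].
trace = 20 + 22 + 27 = 69.

69


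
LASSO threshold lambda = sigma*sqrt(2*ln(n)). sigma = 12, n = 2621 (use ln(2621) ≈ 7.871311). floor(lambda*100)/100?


ln(2621) ≈ 7.871311.
2*ln(n) ≈ 15.742622.
sqrt(2*ln(n)) ≈ sqrt(15.742622) ≈ 3.967697.
lambda ≈ 12*3.967697 = 47.612364.
floor(lambda*100)/100 = 47.61.

47.61


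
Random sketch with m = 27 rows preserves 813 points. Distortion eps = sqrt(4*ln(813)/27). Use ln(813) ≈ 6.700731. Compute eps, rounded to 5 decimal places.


ln(813) ≈ 6.700731.
4*ln(N)/m ≈ 4*6.700731/27 ≈ 0.99270089.
eps = sqrt(0.99270089) ≈ 0.9963438 ≈ 0.99634.

0.99634


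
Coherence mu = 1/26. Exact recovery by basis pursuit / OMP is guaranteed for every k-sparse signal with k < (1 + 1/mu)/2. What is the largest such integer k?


1/mu = 26.
1 + 1/mu = 27.
(1 + 1/mu)/2 = 13.5 is not an integer, so k_max = floor(13.5) = 13.

13


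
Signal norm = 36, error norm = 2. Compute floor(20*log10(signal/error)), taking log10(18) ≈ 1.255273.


||x||/||e|| = 36/2 = 18.
log10(18) ≈ 1.255273.
20*log10(||x||/||e||) ≈ 20*1.255273 = 25.10546.
floor(25.10546) = 25.

25


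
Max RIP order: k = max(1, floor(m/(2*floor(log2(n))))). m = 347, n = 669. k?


floor(log2(669)) = 9.
2*9 = 18.
m/(2*floor(log2(n))) = 347/18 ≈ 19.2778.
floor = 19.
k = max(1, 19) = 19.

19


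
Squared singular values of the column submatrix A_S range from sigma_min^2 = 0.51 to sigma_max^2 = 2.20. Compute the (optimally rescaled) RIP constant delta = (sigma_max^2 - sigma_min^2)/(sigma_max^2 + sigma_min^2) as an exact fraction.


lambda_max - lambda_min = 2.20 - 0.51 = 1.69.
lambda_max + lambda_min = 2.20 + 0.51 = 2.71.
delta = 1.69/2.71 = 169/271.

169/271


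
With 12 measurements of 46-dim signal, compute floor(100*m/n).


100*m/n = 100*12/46 ≈ 26.087.
floor = 26.

26


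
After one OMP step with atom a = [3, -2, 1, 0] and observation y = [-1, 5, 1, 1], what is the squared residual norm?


a^T a = 14.
a^T y = -12.
coeff = -12/14 = -6/7.
||r||^2 = 124/7.

124/7


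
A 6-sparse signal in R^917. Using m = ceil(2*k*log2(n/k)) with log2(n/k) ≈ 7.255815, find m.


log2(n/k) = log2(917/6) ≈ 7.255815.
2*k*log2(n/k) ≈ 2*6*7.255815 = 87.06978.
m = ceil(87.06978) = 88.

88


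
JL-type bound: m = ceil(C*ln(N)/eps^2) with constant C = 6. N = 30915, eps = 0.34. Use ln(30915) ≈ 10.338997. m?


ln(30915) ≈ 10.338997.
eps^2 = 0.34^2 = 0.1156.
C*ln(N)/eps^2 ≈ 6*10.338997/0.1156 ≈ 536.6261.
m = ceil(536.6261) = 537.

537


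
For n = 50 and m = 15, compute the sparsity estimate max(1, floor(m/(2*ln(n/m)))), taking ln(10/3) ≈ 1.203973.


n/m = 50/15 = 10/3.
ln(n/m) ≈ 1.203973.
2*ln(n/m) ≈ 2.407946.
m/(2*ln(n/m)) ≈ 15/2.407946 ≈ 6.2294.
floor = 6.
k_max = max(1, 6) = 6.

6


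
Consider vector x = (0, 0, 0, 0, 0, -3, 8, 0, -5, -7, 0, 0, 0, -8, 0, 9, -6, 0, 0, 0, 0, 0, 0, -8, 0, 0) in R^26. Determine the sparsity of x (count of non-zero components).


Non-zero positions: [5, 6, 8, 9, 13, 15, 16, 23].
Sparsity = 8.

8


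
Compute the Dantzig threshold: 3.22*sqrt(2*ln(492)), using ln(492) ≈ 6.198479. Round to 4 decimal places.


ln(492) ≈ 6.198479.
2*ln(n) ≈ 12.396958.
sqrt(2*ln(n)) ≈ sqrt(12.396958) ≈ 3.520931.
threshold ≈ 3.22*3.520931 = 11.33739782 ≈ 11.3374.

11.3374


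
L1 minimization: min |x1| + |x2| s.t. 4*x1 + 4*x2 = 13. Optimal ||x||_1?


Axis intercepts:
  x1 = 13/4, x2 = 0: L1 = 13/4
  x1 = 0, x2 = 13/4: L1 = 13/4
x* = (13/4, 0)
||x*||_1 = 13/4.

13/4


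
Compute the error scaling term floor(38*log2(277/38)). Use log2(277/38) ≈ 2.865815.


log2(n/k) = log2(277/38) ≈ 2.865815.
k*log2(n/k) ≈ 38*2.865815 = 108.90097.
floor(108.90097) = 108.

108


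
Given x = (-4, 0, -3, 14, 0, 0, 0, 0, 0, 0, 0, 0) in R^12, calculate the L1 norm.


Non-zero entries: [(0, -4), (2, -3), (3, 14)]
Absolute values: [4, 3, 14]
||x||_1 = sum = 21.

21


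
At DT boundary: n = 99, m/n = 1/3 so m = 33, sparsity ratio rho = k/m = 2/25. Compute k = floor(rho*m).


m = 1/3*99 = 33.
rho = 2/25.
rho*m = 2/25*33 = 2.64.
k = floor(2.64) = 2.

2


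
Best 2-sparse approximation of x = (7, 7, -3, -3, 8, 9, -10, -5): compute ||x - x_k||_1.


Sorted |x_i| descending: [10, 9, 8, 7, 7, 5, 3, 3]
Keep top 2: [10, 9]
Tail entries: [8, 7, 7, 5, 3, 3]
L1 error = sum of tail = 33.

33


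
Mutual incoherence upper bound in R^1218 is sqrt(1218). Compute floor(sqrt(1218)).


34^2 = 1156 <= 1218 < 1225 = 35^2, so 34 <= sqrt(1218) < 35.
floor(sqrt(1218)) = 34.

34


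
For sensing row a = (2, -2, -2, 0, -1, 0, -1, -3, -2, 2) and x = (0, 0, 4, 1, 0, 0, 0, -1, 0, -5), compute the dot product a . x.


Non-zero terms: ['-2*4', '0*1', '-3*-1', '2*-5']
Products: [-8, 0, 3, -10]
y = sum = -15.

-15


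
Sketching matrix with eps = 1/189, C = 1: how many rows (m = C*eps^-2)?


1/eps = 189.
(1/eps)^2 = 35721.
m = 1*35721 = 35721.

35721


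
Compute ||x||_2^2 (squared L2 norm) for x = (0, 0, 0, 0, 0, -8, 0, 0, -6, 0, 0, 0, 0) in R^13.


Non-zero entries: [(5, -8), (8, -6)]
Squares: [64, 36]
||x||_2^2 = sum = 100.

100


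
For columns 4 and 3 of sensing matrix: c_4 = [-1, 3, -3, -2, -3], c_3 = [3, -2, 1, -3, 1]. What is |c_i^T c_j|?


Inner product: -1*3 + 3*-2 + -3*1 + -2*-3 + -3*1
Products: [-3, -6, -3, 6, -3]
Sum = -9.
|dot| = 9.

9


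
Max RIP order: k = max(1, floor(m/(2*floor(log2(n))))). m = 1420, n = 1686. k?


floor(log2(1686)) = 10.
2*10 = 20.
m/(2*floor(log2(n))) = 1420/20 ≈ 71.0.
floor = 71.
k = max(1, 71) = 71.

71


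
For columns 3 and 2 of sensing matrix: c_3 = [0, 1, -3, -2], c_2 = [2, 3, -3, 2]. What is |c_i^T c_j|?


Inner product: 0*2 + 1*3 + -3*-3 + -2*2
Products: [0, 3, 9, -4]
Sum = 8.
|dot| = 8.

8


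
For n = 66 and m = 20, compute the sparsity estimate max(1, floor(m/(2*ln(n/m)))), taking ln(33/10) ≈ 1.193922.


n/m = 66/20 = 33/10.
ln(n/m) ≈ 1.193922.
2*ln(n/m) ≈ 2.387844.
m/(2*ln(n/m)) ≈ 20/2.387844 ≈ 8.3758.
floor = 8.
k_max = max(1, 8) = 8.

8


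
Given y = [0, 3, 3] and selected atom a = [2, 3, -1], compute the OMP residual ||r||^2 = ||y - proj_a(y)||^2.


a^T a = 14.
a^T y = 6.
coeff = 6/14 = 3/7.
||r||^2 = 108/7.

108/7


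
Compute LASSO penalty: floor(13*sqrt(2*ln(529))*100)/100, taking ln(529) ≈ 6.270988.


ln(529) ≈ 6.270988.
2*ln(n) ≈ 12.541976.
sqrt(2*ln(n)) ≈ sqrt(12.541976) ≈ 3.541465.
lambda ≈ 13*3.541465 = 46.039045.
floor(lambda*100)/100 = 46.03.

46.03


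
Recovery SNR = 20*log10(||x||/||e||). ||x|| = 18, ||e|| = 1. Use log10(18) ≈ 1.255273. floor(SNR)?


||x||/||e|| = 18/1 = 18.
log10(18) ≈ 1.255273.
20*log10(||x||/||e||) ≈ 20*1.255273 = 25.10546.
floor(25.10546) = 25.

25


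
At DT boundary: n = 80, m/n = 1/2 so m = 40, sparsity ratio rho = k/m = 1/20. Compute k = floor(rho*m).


m = 1/2*80 = 40.
rho = 1/20.
rho*m = 1/20*40 = 2.
k = floor(2) = 2.

2


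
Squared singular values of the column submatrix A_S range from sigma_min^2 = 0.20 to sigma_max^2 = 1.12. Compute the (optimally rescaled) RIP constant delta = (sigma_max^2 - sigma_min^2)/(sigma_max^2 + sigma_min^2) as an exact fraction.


lambda_max - lambda_min = 1.12 - 0.20 = 0.92.
lambda_max + lambda_min = 1.12 + 0.20 = 1.32.
delta = 0.92/1.32 = 92/132 = 23/33.

23/33


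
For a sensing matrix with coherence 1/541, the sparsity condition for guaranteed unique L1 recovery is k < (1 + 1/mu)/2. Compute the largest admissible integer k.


1/mu = 541.
1 + 1/mu = 542.
(1 + 1/mu)/2 = 271 is an integer and the inequality is strict, so k_max = 271 - 1 = 270.

270


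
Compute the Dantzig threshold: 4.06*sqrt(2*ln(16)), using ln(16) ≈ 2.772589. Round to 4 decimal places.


ln(16) ≈ 2.772589.
2*ln(n) ≈ 5.545178.
sqrt(2*ln(n)) ≈ sqrt(5.545178) ≈ 2.35482.
threshold ≈ 4.06*2.35482 = 9.5605692 ≈ 9.5606.

9.5606


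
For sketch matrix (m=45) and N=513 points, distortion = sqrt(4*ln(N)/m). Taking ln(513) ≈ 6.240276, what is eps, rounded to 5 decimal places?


ln(513) ≈ 6.240276.
4*ln(N)/m ≈ 4*6.240276/45 ≈ 0.5546912.
eps = sqrt(0.5546912) ≈ 0.7447759 ≈ 0.74478.

0.74478


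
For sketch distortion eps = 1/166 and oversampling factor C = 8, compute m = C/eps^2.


1/eps = 166.
(1/eps)^2 = 27556.
m = 8*27556 = 220448.

220448


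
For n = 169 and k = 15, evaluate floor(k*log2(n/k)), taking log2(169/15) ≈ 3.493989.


log2(n/k) = log2(169/15) ≈ 3.493989.
k*log2(n/k) ≈ 15*3.493989 = 52.409835.
floor(52.409835) = 52.

52


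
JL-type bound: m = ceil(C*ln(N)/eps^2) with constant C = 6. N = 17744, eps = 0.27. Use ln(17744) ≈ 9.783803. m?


ln(17744) ≈ 9.783803.
eps^2 = 0.27^2 = 0.0729.
C*ln(N)/eps^2 ≈ 6*9.783803/0.0729 ≈ 805.2513.
m = ceil(805.2513) = 806.

806


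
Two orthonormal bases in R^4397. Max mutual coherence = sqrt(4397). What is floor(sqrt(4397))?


66^2 = 4356 <= 4397 < 4489 = 67^2, so 66 <= sqrt(4397) < 67.
floor(sqrt(4397)) = 66.

66


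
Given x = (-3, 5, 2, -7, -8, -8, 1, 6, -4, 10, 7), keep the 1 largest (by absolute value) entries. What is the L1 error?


Sorted |x_i| descending: [10, 8, 8, 7, 7, 6, 5, 4, 3, 2, 1]
Keep top 1: [10]
Tail entries: [8, 8, 7, 7, 6, 5, 4, 3, 2, 1]
L1 error = sum of tail = 51.

51


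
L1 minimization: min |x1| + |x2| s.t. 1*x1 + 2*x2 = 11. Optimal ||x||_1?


Axis intercepts:
  x1 = 11, x2 = 0: L1 = 11
  x1 = 0, x2 = 11/2: L1 = 11/2
x* = (0, 11/2)
||x*||_1 = 11/2.

11/2


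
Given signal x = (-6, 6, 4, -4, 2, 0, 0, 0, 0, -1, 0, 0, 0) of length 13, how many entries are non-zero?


Non-zero positions: [0, 1, 2, 3, 4, 9].
Sparsity = 6.

6


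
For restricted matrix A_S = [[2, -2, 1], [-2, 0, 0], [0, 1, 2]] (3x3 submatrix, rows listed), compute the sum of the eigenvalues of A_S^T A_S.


Sum of eigenvalues of A_S^T A_S = trace(A_S^T A_S) = sum of squared column norms of A_S.
A_S^T A_S diagonal: [8, 5, 5].
trace = 8 + 5 + 5 = 18.

18


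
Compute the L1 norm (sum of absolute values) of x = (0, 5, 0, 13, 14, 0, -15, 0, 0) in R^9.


Non-zero entries: [(1, 5), (3, 13), (4, 14), (6, -15)]
Absolute values: [5, 13, 14, 15]
||x||_1 = sum = 47.

47


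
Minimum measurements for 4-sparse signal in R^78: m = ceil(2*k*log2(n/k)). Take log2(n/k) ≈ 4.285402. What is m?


log2(n/k) = log2(78/4) ≈ 4.285402.
2*k*log2(n/k) ≈ 2*4*4.285402 = 34.283216.
m = ceil(34.283216) = 35.

35


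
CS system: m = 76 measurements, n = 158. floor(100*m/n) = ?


100*m/n = 100*76/158 ≈ 48.1013.
floor = 48.

48


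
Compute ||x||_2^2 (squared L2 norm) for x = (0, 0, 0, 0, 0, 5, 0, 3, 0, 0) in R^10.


Non-zero entries: [(5, 5), (7, 3)]
Squares: [25, 9]
||x||_2^2 = sum = 34.

34


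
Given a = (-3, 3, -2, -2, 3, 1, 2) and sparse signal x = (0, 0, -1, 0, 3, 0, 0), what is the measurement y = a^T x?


Non-zero terms: ['-2*-1', '3*3']
Products: [2, 9]
y = sum = 11.

11


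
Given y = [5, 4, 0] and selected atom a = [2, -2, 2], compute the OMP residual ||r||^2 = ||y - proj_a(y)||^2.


a^T a = 12.
a^T y = 2.
coeff = 2/12 = 1/6.
||r||^2 = 122/3.

122/3


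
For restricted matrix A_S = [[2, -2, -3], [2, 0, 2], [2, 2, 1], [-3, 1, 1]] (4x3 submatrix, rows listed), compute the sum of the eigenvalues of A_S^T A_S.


Sum of eigenvalues of A_S^T A_S = trace(A_S^T A_S) = sum of squared column norms of A_S.
A_S^T A_S diagonal: [21, 9, 15].
trace = 21 + 9 + 15 = 45.

45


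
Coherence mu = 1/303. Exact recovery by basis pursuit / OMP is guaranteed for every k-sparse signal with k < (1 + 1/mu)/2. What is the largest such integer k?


1/mu = 303.
1 + 1/mu = 304.
(1 + 1/mu)/2 = 152 is an integer and the inequality is strict, so k_max = 152 - 1 = 151.

151


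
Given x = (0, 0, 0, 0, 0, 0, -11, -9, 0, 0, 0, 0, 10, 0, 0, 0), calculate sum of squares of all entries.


Non-zero entries: [(6, -11), (7, -9), (12, 10)]
Squares: [121, 81, 100]
||x||_2^2 = sum = 302.

302


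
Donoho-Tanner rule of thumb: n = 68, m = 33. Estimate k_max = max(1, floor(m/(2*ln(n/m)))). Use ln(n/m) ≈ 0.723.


n/m = 68/33.
ln(n/m) ≈ 0.723.
2*ln(n/m) ≈ 1.446.
m/(2*ln(n/m)) ≈ 33/1.446 ≈ 22.8216.
floor = 22.
k_max = max(1, 22) = 22.

22


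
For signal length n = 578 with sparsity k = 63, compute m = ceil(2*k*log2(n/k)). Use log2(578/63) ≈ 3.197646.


log2(n/k) = log2(578/63) ≈ 3.197646.
2*k*log2(n/k) ≈ 2*63*3.197646 = 402.903396.
m = ceil(402.903396) = 403.

403


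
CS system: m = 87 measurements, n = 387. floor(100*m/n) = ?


100*m/n = 100*87/387 ≈ 22.4806.
floor = 22.

22


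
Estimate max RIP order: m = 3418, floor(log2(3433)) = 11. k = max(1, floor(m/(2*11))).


floor(log2(3433)) = 11.
2*11 = 22.
m/(2*floor(log2(n))) = 3418/22 ≈ 155.3636.
floor = 155.
k = max(1, 155) = 155.

155


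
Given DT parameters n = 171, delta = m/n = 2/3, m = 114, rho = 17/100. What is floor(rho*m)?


m = 2/3*171 = 114.
rho = 17/100.
rho*m = 17/100*114 = 19.38.
k = floor(19.38) = 19.

19


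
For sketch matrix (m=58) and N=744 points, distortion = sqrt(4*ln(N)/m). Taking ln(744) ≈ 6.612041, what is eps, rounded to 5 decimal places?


ln(744) ≈ 6.612041.
4*ln(N)/m ≈ 4*6.612041/58 ≈ 0.45600283.
eps = sqrt(0.45600283) ≈ 0.6752798 ≈ 0.67528.

0.67528


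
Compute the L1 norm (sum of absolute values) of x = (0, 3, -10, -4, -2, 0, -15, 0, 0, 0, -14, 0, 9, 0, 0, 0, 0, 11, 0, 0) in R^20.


Non-zero entries: [(1, 3), (2, -10), (3, -4), (4, -2), (6, -15), (10, -14), (12, 9), (17, 11)]
Absolute values: [3, 10, 4, 2, 15, 14, 9, 11]
||x||_1 = sum = 68.

68


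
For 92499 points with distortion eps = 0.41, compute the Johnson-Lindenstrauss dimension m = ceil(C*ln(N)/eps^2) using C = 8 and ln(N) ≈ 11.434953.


ln(92499) ≈ 11.434953.
eps^2 = 0.41^2 = 0.1681.
C*ln(N)/eps^2 ≈ 8*11.434953/0.1681 ≈ 544.1976.
m = ceil(544.1976) = 545.

545


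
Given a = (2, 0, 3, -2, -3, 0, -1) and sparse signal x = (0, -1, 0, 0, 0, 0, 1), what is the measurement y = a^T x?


Non-zero terms: ['0*-1', '-1*1']
Products: [0, -1]
y = sum = -1.

-1


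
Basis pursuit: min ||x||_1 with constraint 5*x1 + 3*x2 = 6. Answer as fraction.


Axis intercepts:
  x1 = 6/5, x2 = 0: L1 = 6/5
  x1 = 0, x2 = 2: L1 = 2
x* = (6/5, 0)
||x*||_1 = 6/5.

6/5


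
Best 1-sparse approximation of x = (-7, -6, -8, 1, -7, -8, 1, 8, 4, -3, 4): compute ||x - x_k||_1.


Sorted |x_i| descending: [8, 8, 8, 7, 7, 6, 4, 4, 3, 1, 1]
Keep top 1: [8]
Tail entries: [8, 8, 7, 7, 6, 4, 4, 3, 1, 1]
L1 error = sum of tail = 49.

49


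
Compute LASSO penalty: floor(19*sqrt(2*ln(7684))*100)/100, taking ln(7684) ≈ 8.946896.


ln(7684) ≈ 8.946896.
2*ln(n) ≈ 17.893792.
sqrt(2*ln(n)) ≈ sqrt(17.893792) ≈ 4.230105.
lambda ≈ 19*4.230105 = 80.371995.
floor(lambda*100)/100 = 80.37.

80.37


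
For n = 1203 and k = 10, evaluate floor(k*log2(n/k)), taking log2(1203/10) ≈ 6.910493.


log2(n/k) = log2(1203/10) ≈ 6.910493.
k*log2(n/k) ≈ 10*6.910493 = 69.10493.
floor(69.10493) = 69.

69


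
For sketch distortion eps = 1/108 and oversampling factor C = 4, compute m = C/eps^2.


1/eps = 108.
(1/eps)^2 = 11664.
m = 4*11664 = 46656.

46656


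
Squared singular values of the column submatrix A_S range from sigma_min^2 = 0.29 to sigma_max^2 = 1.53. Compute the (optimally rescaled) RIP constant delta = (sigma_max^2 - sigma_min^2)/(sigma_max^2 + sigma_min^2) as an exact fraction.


lambda_max - lambda_min = 1.53 - 0.29 = 1.24.
lambda_max + lambda_min = 1.53 + 0.29 = 1.82.
delta = 1.24/1.82 = 124/182 = 62/91.

62/91


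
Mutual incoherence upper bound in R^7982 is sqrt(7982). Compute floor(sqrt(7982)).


89^2 = 7921 <= 7982 < 8100 = 90^2, so 89 <= sqrt(7982) < 90.
floor(sqrt(7982)) = 89.

89


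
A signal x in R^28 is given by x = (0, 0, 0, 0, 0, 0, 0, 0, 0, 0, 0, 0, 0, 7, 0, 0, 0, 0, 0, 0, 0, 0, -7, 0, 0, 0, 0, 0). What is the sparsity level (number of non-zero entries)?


Non-zero positions: [13, 22].
Sparsity = 2.

2


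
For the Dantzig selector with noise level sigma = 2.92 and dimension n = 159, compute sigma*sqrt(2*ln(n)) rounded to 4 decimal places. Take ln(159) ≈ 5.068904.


ln(159) ≈ 5.068904.
2*ln(n) ≈ 10.137808.
sqrt(2*ln(n)) ≈ sqrt(10.137808) ≈ 3.183992.
threshold ≈ 2.92*3.183992 = 9.29725664 ≈ 9.2973.

9.2973


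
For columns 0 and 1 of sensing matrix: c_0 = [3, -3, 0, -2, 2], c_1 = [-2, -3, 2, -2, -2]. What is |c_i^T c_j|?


Inner product: 3*-2 + -3*-3 + 0*2 + -2*-2 + 2*-2
Products: [-6, 9, 0, 4, -4]
Sum = 3.
|dot| = 3.

3


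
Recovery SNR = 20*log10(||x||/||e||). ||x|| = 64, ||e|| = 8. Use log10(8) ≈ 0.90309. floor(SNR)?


||x||/||e|| = 64/8 = 8.
log10(8) ≈ 0.90309.
20*log10(||x||/||e||) ≈ 20*0.90309 = 18.0618.
floor(18.0618) = 18.

18


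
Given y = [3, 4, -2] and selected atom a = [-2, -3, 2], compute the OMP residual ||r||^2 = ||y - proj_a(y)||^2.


a^T a = 17.
a^T y = -22.
coeff = -22/17 = -22/17.
||r||^2 = 9/17.

9/17


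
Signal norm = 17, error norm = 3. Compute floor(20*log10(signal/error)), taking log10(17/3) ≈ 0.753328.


||x||/||e|| = 17/3.
log10(17/3) ≈ 0.753328.
20*log10(||x||/||e||) ≈ 20*0.753328 = 15.06656.
floor(15.06656) = 15.

15


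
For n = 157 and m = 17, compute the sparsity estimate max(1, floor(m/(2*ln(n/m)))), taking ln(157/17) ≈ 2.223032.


n/m = 157/17.
ln(n/m) ≈ 2.223032.
2*ln(n/m) ≈ 4.446064.
m/(2*ln(n/m)) ≈ 17/4.446064 ≈ 3.8236.
floor = 3.
k_max = max(1, 3) = 3.

3


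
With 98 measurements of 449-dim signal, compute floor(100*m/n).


100*m/n = 100*98/449 ≈ 21.8263.
floor = 21.

21


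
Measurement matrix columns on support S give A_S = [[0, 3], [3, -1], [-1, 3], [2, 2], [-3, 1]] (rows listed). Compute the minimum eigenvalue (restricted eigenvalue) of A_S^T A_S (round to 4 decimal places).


A_S^T A_S = [[23, -5], [-5, 24]].
trace = 47.
det = 527.
disc = trace^2 - 4*det = 2209 - 4*527 = 101.
sqrt(101) ≈ 10.049876.
lam_min = (47 - sqrt(101))/2 ≈ (47 - 10.049876)/2 = 18.475062 ≈ 18.4751.

18.4751


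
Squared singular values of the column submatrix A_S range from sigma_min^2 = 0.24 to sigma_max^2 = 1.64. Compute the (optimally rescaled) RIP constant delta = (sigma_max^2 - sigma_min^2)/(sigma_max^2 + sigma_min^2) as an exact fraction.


lambda_max - lambda_min = 1.64 - 0.24 = 1.40.
lambda_max + lambda_min = 1.64 + 0.24 = 1.88.
delta = 1.40/1.88 = 140/188 = 35/47.

35/47


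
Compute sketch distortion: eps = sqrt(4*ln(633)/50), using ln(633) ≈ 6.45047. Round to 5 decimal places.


ln(633) ≈ 6.45047.
4*ln(N)/m ≈ 4*6.45047/50 ≈ 0.5160376.
eps = sqrt(0.5160376) ≈ 0.7183576 ≈ 0.71836.

0.71836


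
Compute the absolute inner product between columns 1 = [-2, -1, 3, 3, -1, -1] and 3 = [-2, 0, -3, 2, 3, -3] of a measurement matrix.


Inner product: -2*-2 + -1*0 + 3*-3 + 3*2 + -1*3 + -1*-3
Products: [4, 0, -9, 6, -3, 3]
Sum = 1.
|dot| = 1.

1


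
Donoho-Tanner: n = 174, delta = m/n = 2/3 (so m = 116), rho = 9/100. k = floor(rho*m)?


m = 2/3*174 = 116.
rho = 9/100.
rho*m = 9/100*116 = 10.44.
k = floor(10.44) = 10.

10


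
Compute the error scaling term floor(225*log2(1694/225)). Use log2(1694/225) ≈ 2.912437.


log2(n/k) = log2(1694/225) ≈ 2.912437.
k*log2(n/k) ≈ 225*2.912437 = 655.298325.
floor(655.298325) = 655.

655


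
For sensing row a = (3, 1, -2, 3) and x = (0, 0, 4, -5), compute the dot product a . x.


Non-zero terms: ['-2*4', '3*-5']
Products: [-8, -15]
y = sum = -23.

-23


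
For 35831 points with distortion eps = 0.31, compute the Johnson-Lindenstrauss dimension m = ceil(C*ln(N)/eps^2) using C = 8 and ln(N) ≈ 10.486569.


ln(35831) ≈ 10.486569.
eps^2 = 0.31^2 = 0.0961.
C*ln(N)/eps^2 ≈ 8*10.486569/0.0961 ≈ 872.9714.
m = ceil(872.9714) = 873.

873


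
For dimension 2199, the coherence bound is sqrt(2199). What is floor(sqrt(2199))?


46^2 = 2116 <= 2199 < 2209 = 47^2, so 46 <= sqrt(2199) < 47.
floor(sqrt(2199)) = 46.

46


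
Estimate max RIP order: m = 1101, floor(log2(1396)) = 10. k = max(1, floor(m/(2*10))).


floor(log2(1396)) = 10.
2*10 = 20.
m/(2*floor(log2(n))) = 1101/20 ≈ 55.05.
floor = 55.
k = max(1, 55) = 55.

55


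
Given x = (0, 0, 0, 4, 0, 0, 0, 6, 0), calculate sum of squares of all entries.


Non-zero entries: [(3, 4), (7, 6)]
Squares: [16, 36]
||x||_2^2 = sum = 52.

52


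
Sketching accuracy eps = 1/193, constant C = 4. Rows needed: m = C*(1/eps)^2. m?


1/eps = 193.
(1/eps)^2 = 37249.
m = 4*37249 = 148996.

148996


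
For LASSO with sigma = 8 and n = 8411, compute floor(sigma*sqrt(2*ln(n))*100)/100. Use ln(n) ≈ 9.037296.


ln(8411) ≈ 9.037296.
2*ln(n) ≈ 18.074592.
sqrt(2*ln(n)) ≈ sqrt(18.074592) ≈ 4.251422.
lambda ≈ 8*4.251422 = 34.011376.
floor(lambda*100)/100 = 34.01.

34.01


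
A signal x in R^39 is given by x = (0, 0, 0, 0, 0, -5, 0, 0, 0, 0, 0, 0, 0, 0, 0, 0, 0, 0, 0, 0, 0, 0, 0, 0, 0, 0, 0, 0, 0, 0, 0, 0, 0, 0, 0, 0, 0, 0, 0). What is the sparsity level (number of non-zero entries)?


Non-zero positions: [5].
Sparsity = 1.

1


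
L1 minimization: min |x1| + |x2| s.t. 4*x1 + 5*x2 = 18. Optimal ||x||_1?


Axis intercepts:
  x1 = 9/2, x2 = 0: L1 = 9/2
  x1 = 0, x2 = 18/5: L1 = 18/5
x* = (0, 18/5)
||x*||_1 = 18/5.

18/5


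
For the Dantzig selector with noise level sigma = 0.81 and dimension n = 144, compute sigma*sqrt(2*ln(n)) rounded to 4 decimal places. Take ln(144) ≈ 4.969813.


ln(144) ≈ 4.969813.
2*ln(n) ≈ 9.939626.
sqrt(2*ln(n)) ≈ sqrt(9.939626) ≈ 3.152717.
threshold ≈ 0.81*3.152717 = 2.55370077 ≈ 2.5537.

2.5537


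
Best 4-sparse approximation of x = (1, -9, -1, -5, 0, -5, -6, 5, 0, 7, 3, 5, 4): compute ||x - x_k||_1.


Sorted |x_i| descending: [9, 7, 6, 5, 5, 5, 5, 4, 3, 1, 1, 0, 0]
Keep top 4: [9, 7, 6, 5]
Tail entries: [5, 5, 5, 4, 3, 1, 1, 0, 0]
L1 error = sum of tail = 24.

24


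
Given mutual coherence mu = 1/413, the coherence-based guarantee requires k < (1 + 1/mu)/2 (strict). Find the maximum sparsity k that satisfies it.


1/mu = 413.
1 + 1/mu = 414.
(1 + 1/mu)/2 = 207 is an integer and the inequality is strict, so k_max = 207 - 1 = 206.

206


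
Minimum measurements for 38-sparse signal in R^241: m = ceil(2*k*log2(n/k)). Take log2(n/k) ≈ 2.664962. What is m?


log2(n/k) = log2(241/38) ≈ 2.664962.
2*k*log2(n/k) ≈ 2*38*2.664962 = 202.537112.
m = ceil(202.537112) = 203.

203


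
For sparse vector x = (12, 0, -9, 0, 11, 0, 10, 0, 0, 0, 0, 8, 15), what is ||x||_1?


Non-zero entries: [(0, 12), (2, -9), (4, 11), (6, 10), (11, 8), (12, 15)]
Absolute values: [12, 9, 11, 10, 8, 15]
||x||_1 = sum = 65.

65


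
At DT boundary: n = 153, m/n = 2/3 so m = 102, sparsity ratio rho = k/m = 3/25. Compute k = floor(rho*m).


m = 2/3*153 = 102.
rho = 3/25.
rho*m = 3/25*102 = 12.24.
k = floor(12.24) = 12.

12


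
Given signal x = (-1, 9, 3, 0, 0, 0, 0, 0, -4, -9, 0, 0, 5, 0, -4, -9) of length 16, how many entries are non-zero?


Non-zero positions: [0, 1, 2, 8, 9, 12, 14, 15].
Sparsity = 8.

8


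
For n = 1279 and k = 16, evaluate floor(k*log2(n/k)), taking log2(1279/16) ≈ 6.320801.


log2(n/k) = log2(1279/16) ≈ 6.320801.
k*log2(n/k) ≈ 16*6.320801 = 101.132816.
floor(101.132816) = 101.

101


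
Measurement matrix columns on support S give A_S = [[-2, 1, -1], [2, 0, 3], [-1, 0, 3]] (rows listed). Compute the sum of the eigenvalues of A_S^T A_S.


Sum of eigenvalues of A_S^T A_S = trace(A_S^T A_S) = sum of squared column norms of A_S.
A_S^T A_S diagonal: [9, 1, 19].
trace = 9 + 1 + 19 = 29.

29


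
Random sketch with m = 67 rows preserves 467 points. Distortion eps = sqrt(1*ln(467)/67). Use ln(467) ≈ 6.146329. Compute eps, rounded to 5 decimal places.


ln(467) ≈ 6.146329.
1*ln(N)/m ≈ 1*6.146329/67 ≈ 0.09173625.
eps = sqrt(0.09173625) ≈ 0.3028799 ≈ 0.30288.

0.30288


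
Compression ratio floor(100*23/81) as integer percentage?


100*m/n = 100*23/81 ≈ 28.3951.
floor = 28.

28


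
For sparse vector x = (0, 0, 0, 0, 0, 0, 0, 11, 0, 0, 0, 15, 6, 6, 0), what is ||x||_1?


Non-zero entries: [(7, 11), (11, 15), (12, 6), (13, 6)]
Absolute values: [11, 15, 6, 6]
||x||_1 = sum = 38.

38


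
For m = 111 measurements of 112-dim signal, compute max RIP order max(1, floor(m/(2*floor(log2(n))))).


floor(log2(112)) = 6.
2*6 = 12.
m/(2*floor(log2(n))) = 111/12 ≈ 9.25.
floor = 9.
k = max(1, 9) = 9.

9


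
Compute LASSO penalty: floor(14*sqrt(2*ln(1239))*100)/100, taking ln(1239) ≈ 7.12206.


ln(1239) ≈ 7.12206.
2*ln(n) ≈ 14.24412.
sqrt(2*ln(n)) ≈ sqrt(14.24412) ≈ 3.774138.
lambda ≈ 14*3.774138 = 52.837932.
floor(lambda*100)/100 = 52.83.

52.83


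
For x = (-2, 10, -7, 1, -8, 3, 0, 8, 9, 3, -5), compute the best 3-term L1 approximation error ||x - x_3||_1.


Sorted |x_i| descending: [10, 9, 8, 8, 7, 5, 3, 3, 2, 1, 0]
Keep top 3: [10, 9, 8]
Tail entries: [8, 7, 5, 3, 3, 2, 1, 0]
L1 error = sum of tail = 29.

29


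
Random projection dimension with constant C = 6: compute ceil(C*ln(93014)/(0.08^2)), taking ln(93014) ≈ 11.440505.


ln(93014) ≈ 11.440505.
eps^2 = 0.08^2 = 0.0064.
C*ln(N)/eps^2 ≈ 6*11.440505/0.0064 ≈ 10725.4734.
m = ceil(10725.4734) = 10726.

10726


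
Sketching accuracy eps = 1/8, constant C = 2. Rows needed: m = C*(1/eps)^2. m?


1/eps = 8.
(1/eps)^2 = 64.
m = 2*64 = 128.

128


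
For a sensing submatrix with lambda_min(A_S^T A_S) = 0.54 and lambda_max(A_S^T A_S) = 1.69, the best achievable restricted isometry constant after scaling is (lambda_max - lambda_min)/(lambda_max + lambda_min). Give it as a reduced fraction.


lambda_max - lambda_min = 1.69 - 0.54 = 1.15.
lambda_max + lambda_min = 1.69 + 0.54 = 2.23.
delta = 1.15/2.23 = 115/223.

115/223


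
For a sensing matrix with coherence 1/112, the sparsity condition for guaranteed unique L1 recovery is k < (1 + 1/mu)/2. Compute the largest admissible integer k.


1/mu = 112.
1 + 1/mu = 113.
(1 + 1/mu)/2 = 56.5 is not an integer, so k_max = floor(56.5) = 56.

56


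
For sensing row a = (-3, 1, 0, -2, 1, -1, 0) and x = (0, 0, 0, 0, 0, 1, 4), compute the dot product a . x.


Non-zero terms: ['-1*1', '0*4']
Products: [-1, 0]
y = sum = -1.

-1


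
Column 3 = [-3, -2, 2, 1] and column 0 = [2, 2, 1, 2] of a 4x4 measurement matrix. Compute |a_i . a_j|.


Inner product: -3*2 + -2*2 + 2*1 + 1*2
Products: [-6, -4, 2, 2]
Sum = -6.
|dot| = 6.

6


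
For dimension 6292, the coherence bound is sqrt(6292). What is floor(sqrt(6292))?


79^2 = 6241 <= 6292 < 6400 = 80^2, so 79 <= sqrt(6292) < 80.
floor(sqrt(6292)) = 79.

79


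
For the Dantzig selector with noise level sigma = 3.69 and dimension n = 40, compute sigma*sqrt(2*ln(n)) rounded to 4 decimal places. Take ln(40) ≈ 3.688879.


ln(40) ≈ 3.688879.
2*ln(n) ≈ 7.377758.
sqrt(2*ln(n)) ≈ sqrt(7.377758) ≈ 2.716203.
threshold ≈ 3.69*2.716203 = 10.02278907 ≈ 10.0228.

10.0228


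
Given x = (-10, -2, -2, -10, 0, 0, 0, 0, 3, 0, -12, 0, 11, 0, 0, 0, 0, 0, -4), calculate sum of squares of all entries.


Non-zero entries: [(0, -10), (1, -2), (2, -2), (3, -10), (8, 3), (10, -12), (12, 11), (18, -4)]
Squares: [100, 4, 4, 100, 9, 144, 121, 16]
||x||_2^2 = sum = 498.

498


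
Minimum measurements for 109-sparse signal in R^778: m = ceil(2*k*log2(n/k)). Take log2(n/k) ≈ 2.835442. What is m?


log2(n/k) = log2(778/109) ≈ 2.835442.
2*k*log2(n/k) ≈ 2*109*2.835442 = 618.126356.
m = ceil(618.126356) = 619.

619


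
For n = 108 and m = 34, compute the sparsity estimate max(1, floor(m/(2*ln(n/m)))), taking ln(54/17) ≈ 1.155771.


n/m = 108/34 = 54/17.
ln(n/m) ≈ 1.155771.
2*ln(n/m) ≈ 2.311542.
m/(2*ln(n/m)) ≈ 34/2.311542 ≈ 14.7088.
floor = 14.
k_max = max(1, 14) = 14.

14


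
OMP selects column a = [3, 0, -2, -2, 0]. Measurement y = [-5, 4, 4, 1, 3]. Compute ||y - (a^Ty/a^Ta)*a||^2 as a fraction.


a^T a = 17.
a^T y = -25.
coeff = -25/17 = -25/17.
||r||^2 = 514/17.

514/17


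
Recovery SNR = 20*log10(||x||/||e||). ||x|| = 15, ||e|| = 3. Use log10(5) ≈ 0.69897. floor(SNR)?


||x||/||e|| = 15/3 = 5.
log10(5) ≈ 0.69897.
20*log10(||x||/||e||) ≈ 20*0.69897 = 13.9794.
floor(13.9794) = 13.

13


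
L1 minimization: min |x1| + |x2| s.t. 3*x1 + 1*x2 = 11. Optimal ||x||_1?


Axis intercepts:
  x1 = 11/3, x2 = 0: L1 = 11/3
  x1 = 0, x2 = 11: L1 = 11
x* = (11/3, 0)
||x*||_1 = 11/3.

11/3


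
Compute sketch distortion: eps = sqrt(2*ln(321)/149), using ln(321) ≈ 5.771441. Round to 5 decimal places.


ln(321) ≈ 5.771441.
2*ln(N)/m ≈ 2*5.771441/149 ≈ 0.07746901.
eps = sqrt(0.07746901) ≈ 0.2783326 ≈ 0.27833.

0.27833


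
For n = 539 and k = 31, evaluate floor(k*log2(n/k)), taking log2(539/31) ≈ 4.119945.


log2(n/k) = log2(539/31) ≈ 4.119945.
k*log2(n/k) ≈ 31*4.119945 = 127.718295.
floor(127.718295) = 127.

127


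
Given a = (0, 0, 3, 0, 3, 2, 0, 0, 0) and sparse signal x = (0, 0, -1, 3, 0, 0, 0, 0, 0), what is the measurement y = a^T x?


Non-zero terms: ['3*-1', '0*3']
Products: [-3, 0]
y = sum = -3.

-3


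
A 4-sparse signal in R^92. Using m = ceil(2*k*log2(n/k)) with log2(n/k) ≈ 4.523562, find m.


log2(n/k) = log2(92/4) ≈ 4.523562.
2*k*log2(n/k) ≈ 2*4*4.523562 = 36.188496.
m = ceil(36.188496) = 37.

37


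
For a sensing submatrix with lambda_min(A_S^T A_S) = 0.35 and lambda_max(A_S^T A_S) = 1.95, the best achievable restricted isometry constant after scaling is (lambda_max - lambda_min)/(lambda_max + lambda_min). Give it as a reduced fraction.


lambda_max - lambda_min = 1.95 - 0.35 = 1.60.
lambda_max + lambda_min = 1.95 + 0.35 = 2.30.
delta = 1.60/2.30 = 160/230 = 16/23.

16/23


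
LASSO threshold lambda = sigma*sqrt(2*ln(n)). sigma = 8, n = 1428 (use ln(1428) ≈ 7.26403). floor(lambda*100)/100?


ln(1428) ≈ 7.26403.
2*ln(n) ≈ 14.52806.
sqrt(2*ln(n)) ≈ sqrt(14.52806) ≈ 3.811569.
lambda ≈ 8*3.811569 = 30.492552.
floor(lambda*100)/100 = 30.49.

30.49


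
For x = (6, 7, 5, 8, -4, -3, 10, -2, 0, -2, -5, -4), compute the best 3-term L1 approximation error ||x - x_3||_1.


Sorted |x_i| descending: [10, 8, 7, 6, 5, 5, 4, 4, 3, 2, 2, 0]
Keep top 3: [10, 8, 7]
Tail entries: [6, 5, 5, 4, 4, 3, 2, 2, 0]
L1 error = sum of tail = 31.

31


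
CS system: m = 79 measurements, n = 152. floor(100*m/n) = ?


100*m/n = 100*79/152 ≈ 51.9737.
floor = 51.

51


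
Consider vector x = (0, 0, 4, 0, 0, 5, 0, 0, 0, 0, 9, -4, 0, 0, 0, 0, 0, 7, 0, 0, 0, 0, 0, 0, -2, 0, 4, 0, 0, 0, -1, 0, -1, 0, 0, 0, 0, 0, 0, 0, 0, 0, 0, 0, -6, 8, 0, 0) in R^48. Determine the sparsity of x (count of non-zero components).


Non-zero positions: [2, 5, 10, 11, 17, 24, 26, 30, 32, 44, 45].
Sparsity = 11.

11


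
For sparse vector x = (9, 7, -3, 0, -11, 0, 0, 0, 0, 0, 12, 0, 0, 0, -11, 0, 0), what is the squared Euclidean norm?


Non-zero entries: [(0, 9), (1, 7), (2, -3), (4, -11), (10, 12), (14, -11)]
Squares: [81, 49, 9, 121, 144, 121]
||x||_2^2 = sum = 525.

525


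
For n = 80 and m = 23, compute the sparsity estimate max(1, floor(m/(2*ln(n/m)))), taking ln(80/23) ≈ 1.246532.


n/m = 80/23.
ln(n/m) ≈ 1.246532.
2*ln(n/m) ≈ 2.493064.
m/(2*ln(n/m)) ≈ 23/2.493064 ≈ 9.2256.
floor = 9.
k_max = max(1, 9) = 9.

9


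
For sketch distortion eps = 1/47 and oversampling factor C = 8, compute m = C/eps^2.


1/eps = 47.
(1/eps)^2 = 2209.
m = 8*2209 = 17672.

17672


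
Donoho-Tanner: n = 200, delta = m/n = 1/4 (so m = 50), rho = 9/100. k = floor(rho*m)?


m = 1/4*200 = 50.
rho = 9/100.
rho*m = 9/100*50 = 4.5.
k = floor(4.5) = 4.

4


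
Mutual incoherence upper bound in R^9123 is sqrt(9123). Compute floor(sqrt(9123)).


95^2 = 9025 <= 9123 < 9216 = 96^2, so 95 <= sqrt(9123) < 96.
floor(sqrt(9123)) = 95.

95


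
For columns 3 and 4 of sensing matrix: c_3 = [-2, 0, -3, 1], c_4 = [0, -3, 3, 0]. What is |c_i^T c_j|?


Inner product: -2*0 + 0*-3 + -3*3 + 1*0
Products: [0, 0, -9, 0]
Sum = -9.
|dot| = 9.

9


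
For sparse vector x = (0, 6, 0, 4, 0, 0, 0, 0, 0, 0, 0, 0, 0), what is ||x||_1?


Non-zero entries: [(1, 6), (3, 4)]
Absolute values: [6, 4]
||x||_1 = sum = 10.

10
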